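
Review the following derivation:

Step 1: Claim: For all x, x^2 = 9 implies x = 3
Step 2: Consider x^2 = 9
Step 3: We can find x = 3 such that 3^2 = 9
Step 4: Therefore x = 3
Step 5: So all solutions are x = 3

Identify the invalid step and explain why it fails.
Step 4: Therefore x = 3

Step 4 incorrectly concludes that x = 3 is the only solution. The proof shows that x = 3 is A solution (existence), but does not show it is the ONLY solution (uniqueness). In fact, x = -3 is also a solution since (-3)^2 = 9. Finding one solution doesn't prove there are no others.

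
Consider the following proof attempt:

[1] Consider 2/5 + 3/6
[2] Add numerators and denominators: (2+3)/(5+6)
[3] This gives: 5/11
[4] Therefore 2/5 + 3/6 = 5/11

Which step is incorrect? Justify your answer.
Step 2: Add numerators and denominators: (2+3)/(5+6)

Step 2 incorrectly adds fractions by separately adding numerators and denominators. This is wrong. The correct method requires a common denominator: 2/5 + 3/6 = (2×6 + 3×5)/(5×6) = 27/30 = 9/10. The method used gives 5/11, which is different.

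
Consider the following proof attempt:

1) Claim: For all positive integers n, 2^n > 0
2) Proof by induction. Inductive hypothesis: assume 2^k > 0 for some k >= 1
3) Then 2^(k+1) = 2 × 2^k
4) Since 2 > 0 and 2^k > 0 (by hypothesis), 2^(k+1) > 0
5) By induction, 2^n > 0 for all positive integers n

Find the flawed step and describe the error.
Step 5: By induction, 2^n > 0 for all positive integers n

Step 5 concludes the proof by induction, but no base case was ever established. A valid induction proof requires: (1) a base case proving 2^1 > 0, and (2) an inductive step showing IF 2^k > 0 THEN 2^(k+1) > 0. Steps 2-4 correctly establish the inductive step, but without the base case the conclusion in step 5 does not follow.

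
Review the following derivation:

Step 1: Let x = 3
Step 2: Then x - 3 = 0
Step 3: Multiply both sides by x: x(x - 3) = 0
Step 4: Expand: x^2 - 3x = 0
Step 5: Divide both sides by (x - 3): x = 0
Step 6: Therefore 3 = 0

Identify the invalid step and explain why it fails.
Step 5: Divide both sides by (x - 3): x = 0

Step 5 divides both sides by (x - 3). However, since x = 3, we have (x - 3) = 0. Division by zero is undefined, making this step invalid.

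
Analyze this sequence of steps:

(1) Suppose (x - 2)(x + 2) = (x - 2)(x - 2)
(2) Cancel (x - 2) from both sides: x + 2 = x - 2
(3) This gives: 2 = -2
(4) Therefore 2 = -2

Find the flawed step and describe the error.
Step 2: Cancel (x - 2) from both sides: x + 2 = x - 2

Step 2 cancels (x - 2) from both sides. This is only valid if (x - 2) ≠ 0, i.e., x ≠ 2. When x = 2, both sides equal zero regardless of the other factors. The correct approach requires considering x = 2 as a separate case.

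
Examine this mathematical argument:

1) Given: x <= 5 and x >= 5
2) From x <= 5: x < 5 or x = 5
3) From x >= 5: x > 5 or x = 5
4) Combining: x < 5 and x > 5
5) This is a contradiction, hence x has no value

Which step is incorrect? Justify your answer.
Step 4: Combining: x < 5 and x > 5

Step 4 incorrectly combines the conditions. From x <= 5 and x >= 5, the intersection is x = 5. The error treats the 'or' cases as 'and' requirements. The correct conclusion is that x = 5 is the unique solution, not that no solution exists.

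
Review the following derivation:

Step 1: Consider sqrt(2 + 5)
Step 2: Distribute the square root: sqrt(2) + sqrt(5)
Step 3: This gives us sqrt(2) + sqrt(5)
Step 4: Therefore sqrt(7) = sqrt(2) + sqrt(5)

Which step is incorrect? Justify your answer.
Step 2: Distribute the square root: sqrt(2) + sqrt(5)

Step 2 incorrectly 'distributes' the square root over addition. The square root function does not distribute: sqrt(a + b) ≠ sqrt(a) + sqrt(b). In fact, sqrt(2 + 5) = sqrt(7) ≈ 2.6458, while sqrt(2) + sqrt(5) ≈ 3.6503.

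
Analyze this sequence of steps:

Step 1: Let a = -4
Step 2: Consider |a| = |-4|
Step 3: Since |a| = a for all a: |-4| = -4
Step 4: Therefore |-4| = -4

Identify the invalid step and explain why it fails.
Step 3: Since |a| = a for all a: |-4| = -4

Step 3 incorrectly states that |a| = a for all a. The correct definition is |a| = a when a >= 0, and |a| = -a when a < 0. Since -4 < 0, we have |-4| = -(-4) = 4, not -4.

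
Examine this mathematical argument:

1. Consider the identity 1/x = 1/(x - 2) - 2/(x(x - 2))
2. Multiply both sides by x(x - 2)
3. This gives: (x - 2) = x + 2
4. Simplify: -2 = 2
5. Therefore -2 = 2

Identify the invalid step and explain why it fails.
Step 3: This gives: (x - 2) = x + 2

Step 3 makes a sign error when clearing denominators. Multiplying -2/(x(x - 2)) by x(x - 2) gives -2, not +2. The correct result is (x - 2) = x - 2, which is trivially true, not (x - 2) = x + 2. (Step 1 is a valid identity: 1/(x - 2) - 2/(x(x - 2)) = (x - 2)/(x(x - 2)) = 1/x.)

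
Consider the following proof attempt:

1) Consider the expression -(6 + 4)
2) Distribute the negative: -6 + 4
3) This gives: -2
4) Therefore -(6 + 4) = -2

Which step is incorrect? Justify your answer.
Step 2: Distribute the negative: -6 + 4

Step 2 incorrectly distributes the negative sign. The correct distribution is -(6 + 4) = -6 - 4 = -10. The negative must be applied to both terms, not just the first. The error treats -(6 + 4) as -6 + 4, which equals -2 instead of -10.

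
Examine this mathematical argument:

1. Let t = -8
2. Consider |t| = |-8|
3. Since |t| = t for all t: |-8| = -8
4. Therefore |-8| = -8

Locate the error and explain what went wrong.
Step 3: Since |t| = t for all t: |-8| = -8

Step 3 incorrectly states that |t| = t for all t. The correct definition is |t| = t when t >= 0, and |t| = -t when t < 0. Since -8 < 0, we have |-8| = -(-8) = 8, not -8.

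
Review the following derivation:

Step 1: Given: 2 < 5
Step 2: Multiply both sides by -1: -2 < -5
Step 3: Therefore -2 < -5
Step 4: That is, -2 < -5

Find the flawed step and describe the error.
Step 2: Multiply both sides by -1: -2 < -5

Step 2 multiplies both sides by -1 but fails to reverse the inequality sign. When multiplying (or dividing) an inequality by a negative number, the direction must be reversed. Since 2 < 5, we should get -2 > -5, i.e., -2 > -5.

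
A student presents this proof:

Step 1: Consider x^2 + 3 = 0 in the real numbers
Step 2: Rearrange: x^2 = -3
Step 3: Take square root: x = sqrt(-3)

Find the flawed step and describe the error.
Step 3: Take square root: x = sqrt(-3)

Step 3 takes the square root of -3, which is negative. In the real number system, the square root of a negative number is undefined. The equation x^2 + 3 = 0 has no real solutions. Square roots of negative numbers only exist in the complex numbers.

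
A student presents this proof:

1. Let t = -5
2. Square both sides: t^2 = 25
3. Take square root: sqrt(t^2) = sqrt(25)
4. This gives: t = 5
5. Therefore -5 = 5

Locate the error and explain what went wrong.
Step 4: This gives: t = 5

Step 4 incorrectly states that sqrt(t^2) = t. The correct identity is sqrt(t^2) = |t|. Since t = -5 < 0, we have sqrt(t^2) = |-5| = 5, not t = -5.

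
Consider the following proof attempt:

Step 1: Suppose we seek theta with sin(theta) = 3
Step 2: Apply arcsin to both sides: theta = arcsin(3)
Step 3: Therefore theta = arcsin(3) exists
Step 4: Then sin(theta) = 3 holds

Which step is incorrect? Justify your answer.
Step 2: Apply arcsin to both sides: theta = arcsin(3)

Step 2 applies arcsin to 3. However, arcsin(x) is only defined for x in [-1, 1] because sin(theta) can only produce values in that range. Since |3| > 1, arcsin(3) is undefined. There is no angle whose sine equals 3.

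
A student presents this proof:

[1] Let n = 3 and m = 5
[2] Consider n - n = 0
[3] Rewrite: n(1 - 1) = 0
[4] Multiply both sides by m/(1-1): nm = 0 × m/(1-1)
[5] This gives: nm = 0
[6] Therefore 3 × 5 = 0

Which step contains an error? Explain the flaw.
Step 4: Multiply both sides by m/(1-1): nm = 0 × m/(1-1)

Step 4 multiplies both sides by m/(1-1). However, 1-1 = 0, so this is multiplication by m/0, which is undefined. We cannot multiply by an undefined expression.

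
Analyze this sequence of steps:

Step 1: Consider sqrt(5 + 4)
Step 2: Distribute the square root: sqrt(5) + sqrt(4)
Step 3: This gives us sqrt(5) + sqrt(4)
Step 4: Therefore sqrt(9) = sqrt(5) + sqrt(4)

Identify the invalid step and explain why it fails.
Step 2: Distribute the square root: sqrt(5) + sqrt(4)

Step 2 incorrectly 'distributes' the square root over addition. The square root function does not distribute: sqrt(a + b) ≠ sqrt(a) + sqrt(b). In fact, sqrt(5 + 4) = sqrt(9) ≈ 3.0000, while sqrt(5) + sqrt(4) ≈ 4.2361.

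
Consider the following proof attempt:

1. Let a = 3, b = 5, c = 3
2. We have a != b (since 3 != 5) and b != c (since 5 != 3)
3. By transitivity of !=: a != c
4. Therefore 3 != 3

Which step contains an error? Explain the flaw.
Step 3: By transitivity of !=: a != c

Step 3 incorrectly applies transitivity to the '!=' relation. Transitivity states: if a R b and b R c, then a R c. However, '!=' is not transitive. Counterexample: 3 != 5 and 5 != 3, but 3 = 3 (both equal 3). Transitivity holds for relations like <, <=, =, but not for !=.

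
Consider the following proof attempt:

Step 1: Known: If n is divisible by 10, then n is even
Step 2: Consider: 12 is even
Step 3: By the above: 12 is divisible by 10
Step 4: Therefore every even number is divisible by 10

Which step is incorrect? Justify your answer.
Step 3: By the above: 12 is divisible by 10

Step 3 commits the fallacy of affirming the consequent. The known fact 'divisible by 10 → even' does NOT imply 'even → divisible by 10'. That would be the converse, which is false. For example, 12 is even but 12 ÷ 10 = 1.20, which is not an integer.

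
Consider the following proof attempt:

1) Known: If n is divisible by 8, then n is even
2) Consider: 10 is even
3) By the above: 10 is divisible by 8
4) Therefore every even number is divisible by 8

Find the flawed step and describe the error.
Step 3: By the above: 10 is divisible by 8

Step 3 commits the fallacy of affirming the consequent. The known fact 'divisible by 8 → even' does NOT imply 'even → divisible by 8'. That would be the converse, which is false. For example, 10 is even but 10 ÷ 8 = 1.25, which is not an integer.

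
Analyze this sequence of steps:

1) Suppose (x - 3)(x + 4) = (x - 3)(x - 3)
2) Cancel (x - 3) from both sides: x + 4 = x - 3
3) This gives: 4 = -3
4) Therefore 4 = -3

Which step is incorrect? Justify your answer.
Step 2: Cancel (x - 3) from both sides: x + 4 = x - 3

Step 2 cancels (x - 3) from both sides. This is only valid if (x - 3) ≠ 0, i.e., x ≠ 3. When x = 3, both sides equal zero regardless of the other factors. The correct approach requires considering x = 3 as a separate case.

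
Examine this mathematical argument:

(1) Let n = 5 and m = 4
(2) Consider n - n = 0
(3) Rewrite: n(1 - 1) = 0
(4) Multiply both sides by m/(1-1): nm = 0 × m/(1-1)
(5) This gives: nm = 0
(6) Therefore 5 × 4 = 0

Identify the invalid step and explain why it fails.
Step 4: Multiply both sides by m/(1-1): nm = 0 × m/(1-1)

Step 4 multiplies both sides by m/(1-1). However, 1-1 = 0, so this is multiplication by m/0, which is undefined. We cannot multiply by an undefined expression.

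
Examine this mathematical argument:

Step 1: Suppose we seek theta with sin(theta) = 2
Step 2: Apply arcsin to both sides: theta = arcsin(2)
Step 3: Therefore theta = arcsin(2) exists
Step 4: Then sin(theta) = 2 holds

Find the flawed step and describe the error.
Step 2: Apply arcsin to both sides: theta = arcsin(2)

Step 2 applies arcsin to 2. However, arcsin(x) is only defined for x in [-1, 1] because sin(theta) can only produce values in that range. Since |2| > 1, arcsin(2) is undefined. There is no angle whose sine equals 2.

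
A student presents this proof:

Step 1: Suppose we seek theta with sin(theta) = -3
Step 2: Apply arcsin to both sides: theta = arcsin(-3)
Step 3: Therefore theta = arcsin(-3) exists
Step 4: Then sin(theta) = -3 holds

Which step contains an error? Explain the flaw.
Step 2: Apply arcsin to both sides: theta = arcsin(-3)

Step 2 applies arcsin to -3. However, arcsin(x) is only defined for x in [-1, 1] because sin(theta) can only produce values in that range. Since |-3| > 1, arcsin(-3) is undefined. There is no angle whose sine equals -3.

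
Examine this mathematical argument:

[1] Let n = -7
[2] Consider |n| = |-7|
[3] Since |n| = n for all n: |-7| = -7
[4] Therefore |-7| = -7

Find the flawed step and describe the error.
Step 3: Since |n| = n for all n: |-7| = -7

Step 3 incorrectly states that |n| = n for all n. The correct definition is |n| = n when n >= 0, and |n| = -n when n < 0. Since -7 < 0, we have |-7| = -(-7) = 7, not -7.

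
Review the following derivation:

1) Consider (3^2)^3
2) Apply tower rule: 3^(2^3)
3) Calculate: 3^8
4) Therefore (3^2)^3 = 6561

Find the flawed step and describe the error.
Step 2: Apply tower rule: 3^(2^3)

Step 2 incorrectly states that (a^b)^c = a^(b^c). The correct rule is (a^b)^c = a^(b×c). The actual value is (3^2)^3 = 3^6 = 729, not 3^8 = 6561.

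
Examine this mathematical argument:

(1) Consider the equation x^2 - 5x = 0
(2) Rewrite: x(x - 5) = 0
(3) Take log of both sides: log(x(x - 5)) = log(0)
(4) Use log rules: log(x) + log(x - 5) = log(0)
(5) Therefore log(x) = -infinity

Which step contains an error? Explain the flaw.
Step 3: Take log of both sides: log(x(x - 5)) = log(0)

Step 3 takes the logarithm of both sides, resulting in log(0) on the right side. The logarithm is only defined for positive numbers; log(0) is undefined (approaches negative infinity). This operation is invalid.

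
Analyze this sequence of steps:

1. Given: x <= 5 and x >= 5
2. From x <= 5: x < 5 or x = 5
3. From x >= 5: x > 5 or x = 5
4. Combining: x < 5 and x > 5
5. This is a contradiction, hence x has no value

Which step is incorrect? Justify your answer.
Step 4: Combining: x < 5 and x > 5

Step 4 incorrectly combines the conditions. From x <= 5 and x >= 5, the intersection is x = 5. The error treats the 'or' cases as 'and' requirements. The correct conclusion is that x = 5 is the unique solution, not that no solution exists.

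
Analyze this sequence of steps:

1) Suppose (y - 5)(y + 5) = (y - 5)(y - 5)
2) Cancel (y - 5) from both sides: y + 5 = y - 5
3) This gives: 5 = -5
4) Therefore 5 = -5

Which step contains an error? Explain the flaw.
Step 2: Cancel (y - 5) from both sides: y + 5 = y - 5

Step 2 cancels (y - 5) from both sides. This is only valid if (y - 5) ≠ 0, i.e., y ≠ 5. When y = 5, both sides equal zero regardless of the other factors. The correct approach requires considering y = 5 as a separate case.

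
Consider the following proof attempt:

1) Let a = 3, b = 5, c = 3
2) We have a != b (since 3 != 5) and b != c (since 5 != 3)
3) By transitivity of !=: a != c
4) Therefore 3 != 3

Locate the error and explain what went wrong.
Step 3: By transitivity of !=: a != c

Step 3 incorrectly applies transitivity to the '!=' relation. Transitivity states: if a R b and b R c, then a R c. However, '!=' is not transitive. Counterexample: 3 != 5 and 5 != 3, but 3 = 3 (both equal 3). Transitivity holds for relations like <, <=, =, but not for !=.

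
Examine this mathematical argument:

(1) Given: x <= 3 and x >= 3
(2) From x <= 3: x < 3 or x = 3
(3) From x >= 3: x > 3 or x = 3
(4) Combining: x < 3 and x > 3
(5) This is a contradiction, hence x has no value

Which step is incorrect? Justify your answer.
Step 4: Combining: x < 3 and x > 3

Step 4 incorrectly combines the conditions. From x <= 3 and x >= 3, the intersection is x = 3. The error treats the 'or' cases as 'and' requirements. The correct conclusion is that x = 3 is the unique solution, not that no solution exists.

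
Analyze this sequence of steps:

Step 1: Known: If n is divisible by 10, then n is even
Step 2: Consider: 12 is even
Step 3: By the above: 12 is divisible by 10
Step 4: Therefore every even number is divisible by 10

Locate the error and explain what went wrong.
Step 3: By the above: 12 is divisible by 10

Step 3 commits the fallacy of affirming the consequent. The known fact 'divisible by 10 → even' does NOT imply 'even → divisible by 10'. That would be the converse, which is false. For example, 12 is even but 12 ÷ 10 = 1.20, which is not an integer.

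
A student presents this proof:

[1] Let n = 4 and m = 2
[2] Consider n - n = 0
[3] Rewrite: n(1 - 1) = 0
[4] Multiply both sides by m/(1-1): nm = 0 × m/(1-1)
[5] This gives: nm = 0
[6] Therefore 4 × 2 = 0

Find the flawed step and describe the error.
Step 4: Multiply both sides by m/(1-1): nm = 0 × m/(1-1)

Step 4 multiplies both sides by m/(1-1). However, 1-1 = 0, so this is multiplication by m/0, which is undefined. We cannot multiply by an undefined expression.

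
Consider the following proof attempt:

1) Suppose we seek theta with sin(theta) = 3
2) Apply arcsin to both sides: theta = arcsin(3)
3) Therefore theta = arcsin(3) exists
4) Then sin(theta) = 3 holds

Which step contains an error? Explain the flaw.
Step 2: Apply arcsin to both sides: theta = arcsin(3)

Step 2 applies arcsin to 3. However, arcsin(x) is only defined for x in [-1, 1] because sin(theta) can only produce values in that range. Since |3| > 1, arcsin(3) is undefined. There is no angle whose sine equals 3.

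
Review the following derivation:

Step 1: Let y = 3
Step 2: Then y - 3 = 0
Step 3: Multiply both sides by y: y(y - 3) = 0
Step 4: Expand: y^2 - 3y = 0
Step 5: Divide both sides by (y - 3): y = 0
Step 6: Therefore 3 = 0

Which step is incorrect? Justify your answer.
Step 5: Divide both sides by (y - 3): y = 0

Step 5 divides both sides by (y - 3). However, since y = 3, we have (y - 3) = 0. Division by zero is undefined, making this step invalid.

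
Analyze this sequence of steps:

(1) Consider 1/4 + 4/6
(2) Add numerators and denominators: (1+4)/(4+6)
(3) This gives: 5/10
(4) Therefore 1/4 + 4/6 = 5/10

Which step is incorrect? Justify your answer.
Step 2: Add numerators and denominators: (1+4)/(4+6)

Step 2 incorrectly adds fractions by separately adding numerators and denominators. This is wrong. The correct method requires a common denominator: 1/4 + 4/6 = (1×6 + 4×4)/(4×6) = 22/24 = 11/12. The method used gives 5/10, which is different.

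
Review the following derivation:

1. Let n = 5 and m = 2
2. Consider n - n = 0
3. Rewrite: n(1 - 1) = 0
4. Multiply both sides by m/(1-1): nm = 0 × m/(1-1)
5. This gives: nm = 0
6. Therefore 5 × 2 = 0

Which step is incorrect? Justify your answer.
Step 4: Multiply both sides by m/(1-1): nm = 0 × m/(1-1)

Step 4 multiplies both sides by m/(1-1). However, 1-1 = 0, so this is multiplication by m/0, which is undefined. We cannot multiply by an undefined expression.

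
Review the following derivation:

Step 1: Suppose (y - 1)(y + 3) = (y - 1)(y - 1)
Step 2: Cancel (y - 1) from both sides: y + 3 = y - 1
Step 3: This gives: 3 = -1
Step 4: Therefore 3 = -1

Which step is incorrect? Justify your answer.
Step 2: Cancel (y - 1) from both sides: y + 3 = y - 1

Step 2 cancels (y - 1) from both sides. This is only valid if (y - 1) ≠ 0, i.e., y ≠ 1. When y = 1, both sides equal zero regardless of the other factors. The correct approach requires considering y = 1 as a separate case.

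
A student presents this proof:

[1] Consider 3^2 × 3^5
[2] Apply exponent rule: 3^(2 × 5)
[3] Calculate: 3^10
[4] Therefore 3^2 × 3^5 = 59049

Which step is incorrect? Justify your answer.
Step 2: Apply exponent rule: 3^(2 × 5)

Step 2 incorrectly states that a^b × a^c = a^(b×c). The correct rule is a^b × a^c = a^(b+c). The actual value is 3^2 × 3^5 = 3^7 = 2187, not 3^10 = 59049.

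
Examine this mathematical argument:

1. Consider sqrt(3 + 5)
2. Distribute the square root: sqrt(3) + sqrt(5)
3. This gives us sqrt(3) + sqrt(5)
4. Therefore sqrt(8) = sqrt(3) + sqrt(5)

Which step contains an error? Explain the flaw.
Step 2: Distribute the square root: sqrt(3) + sqrt(5)

Step 2 incorrectly 'distributes' the square root over addition. The square root function does not distribute: sqrt(a + b) ≠ sqrt(a) + sqrt(b). In fact, sqrt(3 + 5) = sqrt(8) ≈ 2.8284, while sqrt(3) + sqrt(5) ≈ 3.9681.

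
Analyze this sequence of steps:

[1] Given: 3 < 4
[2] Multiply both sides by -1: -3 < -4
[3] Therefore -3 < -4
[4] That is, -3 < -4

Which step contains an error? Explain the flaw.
Step 2: Multiply both sides by -1: -3 < -4

Step 2 multiplies both sides by -1 but fails to reverse the inequality sign. When multiplying (or dividing) an inequality by a negative number, the direction must be reversed. Since 3 < 4, we should get -3 > -4, i.e., -3 > -4.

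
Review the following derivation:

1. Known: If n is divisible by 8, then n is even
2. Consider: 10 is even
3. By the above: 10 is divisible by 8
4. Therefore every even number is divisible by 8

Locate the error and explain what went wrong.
Step 3: By the above: 10 is divisible by 8

Step 3 commits the fallacy of affirming the consequent. The known fact 'divisible by 8 → even' does NOT imply 'even → divisible by 8'. That would be the converse, which is false. For example, 10 is even but 10 ÷ 8 = 1.25, which is not an integer.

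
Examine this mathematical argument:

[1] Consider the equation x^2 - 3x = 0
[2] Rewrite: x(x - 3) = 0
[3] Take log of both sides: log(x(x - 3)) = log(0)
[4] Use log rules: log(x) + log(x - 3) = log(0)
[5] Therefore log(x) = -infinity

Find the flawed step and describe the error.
Step 3: Take log of both sides: log(x(x - 3)) = log(0)

Step 3 takes the logarithm of both sides, resulting in log(0) on the right side. The logarithm is only defined for positive numbers; log(0) is undefined (approaches negative infinity). This operation is invalid.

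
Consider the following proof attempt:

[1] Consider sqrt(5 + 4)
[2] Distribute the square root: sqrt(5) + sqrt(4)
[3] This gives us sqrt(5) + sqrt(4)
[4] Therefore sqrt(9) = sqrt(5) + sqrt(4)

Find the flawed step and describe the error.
Step 2: Distribute the square root: sqrt(5) + sqrt(4)

Step 2 incorrectly 'distributes' the square root over addition. The square root function does not distribute: sqrt(a + b) ≠ sqrt(a) + sqrt(b). In fact, sqrt(5 + 4) = sqrt(9) ≈ 3.0000, while sqrt(5) + sqrt(4) ≈ 4.2361.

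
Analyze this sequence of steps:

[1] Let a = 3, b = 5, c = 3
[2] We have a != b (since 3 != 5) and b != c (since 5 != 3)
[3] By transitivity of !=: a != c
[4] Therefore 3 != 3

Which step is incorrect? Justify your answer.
Step 3: By transitivity of !=: a != c

Step 3 incorrectly applies transitivity to the '!=' relation. Transitivity states: if a R b and b R c, then a R c. However, '!=' is not transitive. Counterexample: 3 != 5 and 5 != 3, but 3 = 3 (both equal 3). Transitivity holds for relations like <, <=, =, but not for !=.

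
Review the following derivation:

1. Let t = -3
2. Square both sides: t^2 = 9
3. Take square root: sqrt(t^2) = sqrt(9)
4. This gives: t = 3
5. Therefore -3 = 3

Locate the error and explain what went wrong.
Step 4: This gives: t = 3

Step 4 incorrectly states that sqrt(t^2) = t. The correct identity is sqrt(t^2) = |t|. Since t = -3 < 0, we have sqrt(t^2) = |-3| = 3, not t = -3.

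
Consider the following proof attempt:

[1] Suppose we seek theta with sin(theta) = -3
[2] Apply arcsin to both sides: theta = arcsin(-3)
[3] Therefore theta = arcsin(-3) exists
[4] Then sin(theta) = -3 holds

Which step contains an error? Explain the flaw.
Step 2: Apply arcsin to both sides: theta = arcsin(-3)

Step 2 applies arcsin to -3. However, arcsin(x) is only defined for x in [-1, 1] because sin(theta) can only produce values in that range. Since |-3| > 1, arcsin(-3) is undefined. There is no angle whose sine equals -3.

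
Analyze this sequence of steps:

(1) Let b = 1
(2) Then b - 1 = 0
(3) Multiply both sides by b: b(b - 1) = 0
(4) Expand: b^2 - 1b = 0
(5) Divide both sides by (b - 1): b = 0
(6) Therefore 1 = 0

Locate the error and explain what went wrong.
Step 5: Divide both sides by (b - 1): b = 0

Step 5 divides both sides by (b - 1). However, since b = 1, we have (b - 1) = 0. Division by zero is undefined, making this step invalid.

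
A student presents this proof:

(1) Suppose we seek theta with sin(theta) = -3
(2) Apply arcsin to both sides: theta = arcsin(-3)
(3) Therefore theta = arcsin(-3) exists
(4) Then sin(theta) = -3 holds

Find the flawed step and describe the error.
Step 2: Apply arcsin to both sides: theta = arcsin(-3)

Step 2 applies arcsin to -3. However, arcsin(x) is only defined for x in [-1, 1] because sin(theta) can only produce values in that range. Since |-3| > 1, arcsin(-3) is undefined. There is no angle whose sine equals -3.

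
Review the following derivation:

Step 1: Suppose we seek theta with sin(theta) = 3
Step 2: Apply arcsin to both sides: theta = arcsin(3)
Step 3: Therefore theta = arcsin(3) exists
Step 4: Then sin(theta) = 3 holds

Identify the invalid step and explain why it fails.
Step 2: Apply arcsin to both sides: theta = arcsin(3)

Step 2 applies arcsin to 3. However, arcsin(x) is only defined for x in [-1, 1] because sin(theta) can only produce values in that range. Since |3| > 1, arcsin(3) is undefined. There is no angle whose sine equals 3.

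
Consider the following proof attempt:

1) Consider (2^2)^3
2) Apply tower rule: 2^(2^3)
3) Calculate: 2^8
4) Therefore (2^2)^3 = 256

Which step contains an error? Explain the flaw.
Step 2: Apply tower rule: 2^(2^3)

Step 2 incorrectly states that (a^b)^c = a^(b^c). The correct rule is (a^b)^c = a^(b×c). The actual value is (2^2)^3 = 2^6 = 64, not 2^8 = 256.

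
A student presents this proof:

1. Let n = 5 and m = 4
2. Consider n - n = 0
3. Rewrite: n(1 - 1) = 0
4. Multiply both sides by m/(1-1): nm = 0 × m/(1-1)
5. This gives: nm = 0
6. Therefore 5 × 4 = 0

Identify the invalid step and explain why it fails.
Step 4: Multiply both sides by m/(1-1): nm = 0 × m/(1-1)

Step 4 multiplies both sides by m/(1-1). However, 1-1 = 0, so this is multiplication by m/0, which is undefined. We cannot multiply by an undefined expression.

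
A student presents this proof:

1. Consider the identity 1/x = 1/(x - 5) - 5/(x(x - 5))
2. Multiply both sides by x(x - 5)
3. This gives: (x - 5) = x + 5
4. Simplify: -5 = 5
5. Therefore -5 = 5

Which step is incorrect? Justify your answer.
Step 3: This gives: (x - 5) = x + 5

Step 3 makes a sign error when clearing denominators. Multiplying -5/(x(x - 5)) by x(x - 5) gives -5, not +5. The correct result is (x - 5) = x - 5, which is trivially true, not (x - 5) = x + 5. (Step 1 is a valid identity: 1/(x - 5) - 5/(x(x - 5)) = (x - 5)/(x(x - 5)) = 1/x.)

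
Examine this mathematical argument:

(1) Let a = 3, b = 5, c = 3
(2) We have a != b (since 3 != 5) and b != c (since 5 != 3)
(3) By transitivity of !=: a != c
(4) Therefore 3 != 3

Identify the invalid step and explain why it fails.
Step 3: By transitivity of !=: a != c

Step 3 incorrectly applies transitivity to the '!=' relation. Transitivity states: if a R b and b R c, then a R c. However, '!=' is not transitive. Counterexample: 3 != 5 and 5 != 3, but 3 = 3 (both equal 3). Transitivity holds for relations like <, <=, =, but not for !=.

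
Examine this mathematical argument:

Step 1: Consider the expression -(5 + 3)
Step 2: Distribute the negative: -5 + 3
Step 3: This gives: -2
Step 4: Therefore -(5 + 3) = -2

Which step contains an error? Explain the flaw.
Step 2: Distribute the negative: -5 + 3

Step 2 incorrectly distributes the negative sign. The correct distribution is -(5 + 3) = -5 - 3 = -8. The negative must be applied to both terms, not just the first. The error treats -(5 + 3) as -5 + 3, which equals -2 instead of -8.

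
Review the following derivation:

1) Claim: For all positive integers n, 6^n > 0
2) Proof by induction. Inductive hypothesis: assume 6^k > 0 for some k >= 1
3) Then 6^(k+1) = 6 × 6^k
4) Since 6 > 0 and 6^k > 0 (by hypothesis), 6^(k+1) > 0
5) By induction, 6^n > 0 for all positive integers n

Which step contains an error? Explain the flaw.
Step 5: By induction, 6^n > 0 for all positive integers n

Step 5 concludes the proof by induction, but no base case was ever established. A valid induction proof requires: (1) a base case proving 6^1 > 0, and (2) an inductive step showing IF 6^k > 0 THEN 6^(k+1) > 0. Steps 2-4 correctly establish the inductive step, but without the base case the conclusion in step 5 does not follow.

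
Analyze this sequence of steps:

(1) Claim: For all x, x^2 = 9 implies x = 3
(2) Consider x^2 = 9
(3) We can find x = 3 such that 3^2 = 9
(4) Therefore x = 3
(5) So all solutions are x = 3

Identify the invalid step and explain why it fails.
Step 4: Therefore x = 3

Step 4 incorrectly concludes that x = 3 is the only solution. The proof shows that x = 3 is A solution (existence), but does not show it is the ONLY solution (uniqueness). In fact, x = -3 is also a solution since (-3)^2 = 9. Finding one solution doesn't prove there are no others.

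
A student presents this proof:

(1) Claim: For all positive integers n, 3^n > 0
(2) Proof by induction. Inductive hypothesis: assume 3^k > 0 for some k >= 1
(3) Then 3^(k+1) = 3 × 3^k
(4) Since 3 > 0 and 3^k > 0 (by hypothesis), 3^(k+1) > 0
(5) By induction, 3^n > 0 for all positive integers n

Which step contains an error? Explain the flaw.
Step 5: By induction, 3^n > 0 for all positive integers n

Step 5 concludes the proof by induction, but no base case was ever established. A valid induction proof requires: (1) a base case proving 3^1 > 0, and (2) an inductive step showing IF 3^k > 0 THEN 3^(k+1) > 0. Steps 2-4 correctly establish the inductive step, but without the base case the conclusion in step 5 does not follow.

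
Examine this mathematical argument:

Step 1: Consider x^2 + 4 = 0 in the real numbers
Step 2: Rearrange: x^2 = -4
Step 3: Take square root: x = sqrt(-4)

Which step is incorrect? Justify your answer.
Step 3: Take square root: x = sqrt(-4)

Step 3 takes the square root of -4, which is negative. In the real number system, the square root of a negative number is undefined. The equation x^2 + 4 = 0 has no real solutions. Square roots of negative numbers only exist in the complex numbers.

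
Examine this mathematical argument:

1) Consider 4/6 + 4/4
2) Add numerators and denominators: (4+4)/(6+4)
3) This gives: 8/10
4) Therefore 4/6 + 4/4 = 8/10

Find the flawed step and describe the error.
Step 2: Add numerators and denominators: (4+4)/(6+4)

Step 2 incorrectly adds fractions by separately adding numerators and denominators. This is wrong. The correct method requires a common denominator: 4/6 + 4/4 = (4×4 + 4×6)/(6×4) = 40/24 = 5/3. The method used gives 8/10, which is different.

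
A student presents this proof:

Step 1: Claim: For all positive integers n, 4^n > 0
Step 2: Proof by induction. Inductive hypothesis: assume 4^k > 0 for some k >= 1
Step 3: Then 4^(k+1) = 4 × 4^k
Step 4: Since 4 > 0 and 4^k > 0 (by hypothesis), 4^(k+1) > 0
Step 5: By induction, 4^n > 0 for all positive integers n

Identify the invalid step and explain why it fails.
Step 5: By induction, 4^n > 0 for all positive integers n

Step 5 concludes the proof by induction, but no base case was ever established. A valid induction proof requires: (1) a base case proving 4^1 > 0, and (2) an inductive step showing IF 4^k > 0 THEN 4^(k+1) > 0. Steps 2-4 correctly establish the inductive step, but without the base case the conclusion in step 5 does not follow.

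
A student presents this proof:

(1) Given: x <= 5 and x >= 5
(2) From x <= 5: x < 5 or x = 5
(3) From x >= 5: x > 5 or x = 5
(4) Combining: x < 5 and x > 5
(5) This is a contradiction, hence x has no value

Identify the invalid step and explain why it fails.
Step 4: Combining: x < 5 and x > 5

Step 4 incorrectly combines the conditions. From x <= 5 and x >= 5, the intersection is x = 5. The error treats the 'or' cases as 'and' requirements. The correct conclusion is that x = 5 is the unique solution, not that no solution exists.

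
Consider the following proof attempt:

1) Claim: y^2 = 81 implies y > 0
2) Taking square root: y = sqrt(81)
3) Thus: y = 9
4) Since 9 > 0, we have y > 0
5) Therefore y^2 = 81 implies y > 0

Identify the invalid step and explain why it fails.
Step 2: Taking square root: y = sqrt(81)

Step 2 takes the square root and assumes the positive root only. The equation y^2 = 81 actually has two solutions: y = 9 and y = -9. The proof silently assumes y > 0 without justification, then uses this assumption to conclude y > 0, which is circular. The counterexample y = -9 shows the claim is false.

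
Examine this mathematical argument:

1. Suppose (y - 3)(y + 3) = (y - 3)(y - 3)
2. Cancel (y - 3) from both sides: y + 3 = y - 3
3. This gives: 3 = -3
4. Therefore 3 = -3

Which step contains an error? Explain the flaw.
Step 2: Cancel (y - 3) from both sides: y + 3 = y - 3

Step 2 cancels (y - 3) from both sides. This is only valid if (y - 3) ≠ 0, i.e., y ≠ 3. When y = 3, both sides equal zero regardless of the other factors. The correct approach requires considering y = 3 as a separate case.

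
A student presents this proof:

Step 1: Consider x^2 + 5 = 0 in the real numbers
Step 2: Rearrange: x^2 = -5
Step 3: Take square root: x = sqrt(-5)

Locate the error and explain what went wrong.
Step 3: Take square root: x = sqrt(-5)

Step 3 takes the square root of -5, which is negative. In the real number system, the square root of a negative number is undefined. The equation x^2 + 5 = 0 has no real solutions. Square roots of negative numbers only exist in the complex numbers.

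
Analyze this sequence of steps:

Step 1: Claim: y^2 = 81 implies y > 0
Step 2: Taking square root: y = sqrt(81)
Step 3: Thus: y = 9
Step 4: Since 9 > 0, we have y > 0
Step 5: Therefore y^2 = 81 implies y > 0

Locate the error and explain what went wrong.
Step 2: Taking square root: y = sqrt(81)

Step 2 takes the square root and assumes the positive root only. The equation y^2 = 81 actually has two solutions: y = 9 and y = -9. The proof silently assumes y > 0 without justification, then uses this assumption to conclude y > 0, which is circular. The counterexample y = -9 shows the claim is false.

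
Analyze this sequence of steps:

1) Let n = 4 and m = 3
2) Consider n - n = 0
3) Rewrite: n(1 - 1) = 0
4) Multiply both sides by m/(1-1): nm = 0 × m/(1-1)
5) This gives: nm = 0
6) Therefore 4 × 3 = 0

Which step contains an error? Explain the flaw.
Step 4: Multiply both sides by m/(1-1): nm = 0 × m/(1-1)

Step 4 multiplies both sides by m/(1-1). However, 1-1 = 0, so this is multiplication by m/0, which is undefined. We cannot multiply by an undefined expression.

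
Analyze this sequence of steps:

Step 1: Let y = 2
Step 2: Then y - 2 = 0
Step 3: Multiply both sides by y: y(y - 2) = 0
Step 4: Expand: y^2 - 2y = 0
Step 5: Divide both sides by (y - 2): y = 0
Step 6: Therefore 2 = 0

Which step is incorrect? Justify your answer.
Step 5: Divide both sides by (y - 2): y = 0

Step 5 divides both sides by (y - 2). However, since y = 2, we have (y - 2) = 0. Division by zero is undefined, making this step invalid.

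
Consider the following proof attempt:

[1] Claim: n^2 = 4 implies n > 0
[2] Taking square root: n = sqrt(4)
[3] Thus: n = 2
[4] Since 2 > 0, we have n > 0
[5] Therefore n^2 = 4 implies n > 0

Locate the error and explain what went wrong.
Step 2: Taking square root: n = sqrt(4)

Step 2 takes the square root and assumes the positive root only. The equation n^2 = 4 actually has two solutions: n = 2 and n = -2. The proof silently assumes n > 0 without justification, then uses this assumption to conclude n > 0, which is circular. The counterexample n = -2 shows the claim is false.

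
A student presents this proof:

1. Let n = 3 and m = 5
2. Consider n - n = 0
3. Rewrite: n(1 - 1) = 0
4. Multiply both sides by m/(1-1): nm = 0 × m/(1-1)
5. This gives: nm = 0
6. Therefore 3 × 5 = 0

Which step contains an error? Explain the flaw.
Step 4: Multiply both sides by m/(1-1): nm = 0 × m/(1-1)

Step 4 multiplies both sides by m/(1-1). However, 1-1 = 0, so this is multiplication by m/0, which is undefined. We cannot multiply by an undefined expression.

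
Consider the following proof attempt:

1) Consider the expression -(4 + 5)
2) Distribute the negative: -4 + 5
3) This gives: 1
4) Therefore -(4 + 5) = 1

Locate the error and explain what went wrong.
Step 2: Distribute the negative: -4 + 5

Step 2 incorrectly distributes the negative sign. The correct distribution is -(4 + 5) = -4 - 5 = -9. The negative must be applied to both terms, not just the first. The error treats -(4 + 5) as -4 + 5, which equals 1 instead of -9.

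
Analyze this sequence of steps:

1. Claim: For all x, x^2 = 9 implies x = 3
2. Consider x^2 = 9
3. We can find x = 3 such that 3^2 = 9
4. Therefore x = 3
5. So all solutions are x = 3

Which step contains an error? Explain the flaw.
Step 4: Therefore x = 3

Step 4 incorrectly concludes that x = 3 is the only solution. The proof shows that x = 3 is A solution (existence), but does not show it is the ONLY solution (uniqueness). In fact, x = -3 is also a solution since (-3)^2 = 9. Finding one solution doesn't prove there are no others.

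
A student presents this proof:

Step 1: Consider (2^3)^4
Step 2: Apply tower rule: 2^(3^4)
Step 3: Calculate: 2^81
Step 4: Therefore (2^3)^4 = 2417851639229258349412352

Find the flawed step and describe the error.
Step 2: Apply tower rule: 2^(3^4)

Step 2 incorrectly states that (a^b)^c = a^(b^c). The correct rule is (a^b)^c = a^(b×c). The actual value is (2^3)^4 = 2^12 = 4096, not 2^81 = 2417851639229258349412352.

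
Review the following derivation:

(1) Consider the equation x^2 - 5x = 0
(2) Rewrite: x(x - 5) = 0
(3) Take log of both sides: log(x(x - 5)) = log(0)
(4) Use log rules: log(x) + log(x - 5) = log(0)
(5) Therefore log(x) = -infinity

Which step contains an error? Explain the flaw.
Step 3: Take log of both sides: log(x(x - 5)) = log(0)

Step 3 takes the logarithm of both sides, resulting in log(0) on the right side. The logarithm is only defined for positive numbers; log(0) is undefined (approaches negative infinity). This operation is invalid.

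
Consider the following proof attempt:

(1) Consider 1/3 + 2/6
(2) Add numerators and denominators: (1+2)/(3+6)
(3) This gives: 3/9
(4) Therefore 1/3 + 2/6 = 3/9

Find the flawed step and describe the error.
Step 2: Add numerators and denominators: (1+2)/(3+6)

Step 2 incorrectly adds fractions by separately adding numerators and denominators. This is wrong. The correct method requires a common denominator: 1/3 + 2/6 = (1×6 + 2×3)/(3×6) = 12/18 = 2/3. The method used gives 3/9, which is different.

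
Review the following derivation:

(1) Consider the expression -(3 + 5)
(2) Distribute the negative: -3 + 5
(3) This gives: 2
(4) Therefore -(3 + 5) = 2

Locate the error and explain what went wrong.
Step 2: Distribute the negative: -3 + 5

Step 2 incorrectly distributes the negative sign. The correct distribution is -(3 + 5) = -3 - 5 = -8. The negative must be applied to both terms, not just the first. The error treats -(3 + 5) as -3 + 5, which equals 2 instead of -8.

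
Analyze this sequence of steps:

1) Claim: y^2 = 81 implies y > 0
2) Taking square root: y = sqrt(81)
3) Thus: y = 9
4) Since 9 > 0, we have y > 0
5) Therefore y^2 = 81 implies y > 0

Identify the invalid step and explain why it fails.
Step 2: Taking square root: y = sqrt(81)

Step 2 takes the square root and assumes the positive root only. The equation y^2 = 81 actually has two solutions: y = 9 and y = -9. The proof silently assumes y > 0 without justification, then uses this assumption to conclude y > 0, which is circular. The counterexample y = -9 shows the claim is false.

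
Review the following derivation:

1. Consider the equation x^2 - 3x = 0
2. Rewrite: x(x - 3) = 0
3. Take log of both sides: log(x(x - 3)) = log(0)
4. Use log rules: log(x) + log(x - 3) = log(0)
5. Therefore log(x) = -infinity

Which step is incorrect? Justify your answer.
Step 3: Take log of both sides: log(x(x - 3)) = log(0)

Step 3 takes the logarithm of both sides, resulting in log(0) on the right side. The logarithm is only defined for positive numbers; log(0) is undefined (approaches negative infinity). This operation is invalid.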